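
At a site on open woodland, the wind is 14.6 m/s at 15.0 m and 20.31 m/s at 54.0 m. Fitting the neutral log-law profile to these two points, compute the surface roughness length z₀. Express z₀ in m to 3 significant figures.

z₀ ≈ 0.567 m

Log law: V(z) ∝ ln(z/z₀). With r = V₁/V₂ = 14.6/20.31 = 0.71886,
r · ln(z₂/z₀) = ln(z₁/z₀) ⇒ ln z₀ = (ln z₁ − r·ln z₂)/(1 − r)
ln z₀ = (2.70805 − 0.71886×3.98898) / 0.28114 = -0.5672
z₀ = exp(-0.5672) = 0.5671 m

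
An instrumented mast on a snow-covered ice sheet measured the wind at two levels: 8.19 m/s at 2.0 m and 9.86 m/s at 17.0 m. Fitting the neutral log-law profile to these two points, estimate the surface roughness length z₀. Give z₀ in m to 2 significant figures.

z₀ ≈ 0.000055 m

Log law: V(z) ∝ ln(z/z₀). With r = V₁/V₂ = 8.19/9.86 = 0.83063,
r · ln(z₂/z₀) = ln(z₁/z₀) ⇒ ln z₀ = (ln z₁ − r·ln z₂)/(1 − r)
ln z₀ = (0.69315 − 0.83063×2.83321) / 0.16937 = -9.8021
z₀ = exp(-9.8021) = 0.00005533 m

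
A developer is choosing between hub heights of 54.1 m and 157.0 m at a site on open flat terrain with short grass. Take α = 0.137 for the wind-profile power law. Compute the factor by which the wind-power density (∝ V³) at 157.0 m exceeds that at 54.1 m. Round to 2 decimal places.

Speed ratio: V_B/V_A = (z_B/z_A)^α = (157.0/54.1)^0.137 = (2.9020)^0.137 = 1.15715
Power-density ratio: P_B/P_A = (V_B/V_A)³ = (1.15715)³ = 1.54943

1.55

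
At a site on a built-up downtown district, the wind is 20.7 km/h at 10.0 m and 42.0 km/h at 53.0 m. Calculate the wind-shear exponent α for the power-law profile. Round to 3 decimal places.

α ≈ 0.424

Power law: V₂/V₁ = (z₂/z₁)^α ⇒ α = ln(V₂/V₁) / ln(z₂/z₁)
α = ln(42.0/20.7) / ln(53.0/10.0) = ln(2.0290) / ln(5.3000)
  = 0.70754 / 1.66771 = 0.42426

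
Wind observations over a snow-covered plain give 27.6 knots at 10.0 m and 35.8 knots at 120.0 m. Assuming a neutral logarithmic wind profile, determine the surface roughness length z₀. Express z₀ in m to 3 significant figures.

Log law: V(z) ∝ ln(z/z₀). With r = V₁/V₂ = 27.6/35.8 = 0.77095,
r · ln(z₂/z₀) = ln(z₁/z₀) ⇒ ln z₀ = (ln z₁ − r·ln z₂)/(1 − r)
ln z₀ = (2.30259 − 0.77095×4.78749) / 0.22905 = -6.0612
z₀ = exp(-6.0612) = 0.002331 m

z₀ ≈ 0.00233 m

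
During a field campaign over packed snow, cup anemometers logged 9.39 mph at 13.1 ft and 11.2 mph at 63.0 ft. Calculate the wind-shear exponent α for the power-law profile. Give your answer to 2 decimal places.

Power law: V₂/V₁ = (z₂/z₁)^α ⇒ α = ln(V₂/V₁) / ln(z₂/z₁)
α = ln(11.2/9.39) / ln(63.0/13.1) = ln(1.1928) / ln(4.8092)
  = 0.17627 / 1.57052 = 0.11224

α ≈ 0.11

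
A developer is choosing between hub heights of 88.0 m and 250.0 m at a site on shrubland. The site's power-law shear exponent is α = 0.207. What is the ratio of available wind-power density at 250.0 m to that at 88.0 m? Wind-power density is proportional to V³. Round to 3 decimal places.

1.912

Speed ratio: V_B/V_A = (z_B/z_A)^α = (250.0/88.0)^0.207 = (2.8409)^0.207 = 1.24127
Power-density ratio: P_B/P_A = (V_B/V_A)³ = (1.24127)³ = 1.91248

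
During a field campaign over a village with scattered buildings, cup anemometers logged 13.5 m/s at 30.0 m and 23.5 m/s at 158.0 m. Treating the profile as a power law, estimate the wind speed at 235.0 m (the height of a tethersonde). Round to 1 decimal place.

26.8 m/s

First find α: α = ln(V₂/V₁)/ln(z₂/z₁) = ln(23.5/13.5)/ln(158.0/30.0) = 0.55431/1.66140 = 0.3336
Extrapolate from 158.0 m to 235.0 m: V₃ = 23.5 × (235.0/158.0)^0.3336 = 23.5 × 1.1416 = 26.8282 m/s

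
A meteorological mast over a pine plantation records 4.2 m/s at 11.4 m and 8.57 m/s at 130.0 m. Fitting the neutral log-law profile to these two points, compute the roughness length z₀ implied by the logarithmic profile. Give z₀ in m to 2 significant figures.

Log law: V(z) ∝ ln(z/z₀). With r = V₁/V₂ = 4.2/8.57 = 0.49008,
r · ln(z₂/z₀) = ln(z₁/z₀) ⇒ ln z₀ = (ln z₁ − r·ln z₂)/(1 − r)
ln z₀ = (2.43361 − 0.49008×4.86753) / 0.50992 = 0.0944
z₀ = exp(0.0944) = 1.099 m

z₀ ≈ 1.1 m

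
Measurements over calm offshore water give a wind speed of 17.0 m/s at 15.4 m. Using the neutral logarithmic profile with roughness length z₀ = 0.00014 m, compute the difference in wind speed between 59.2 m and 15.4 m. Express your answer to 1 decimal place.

2.0 m/s

Log law: V₂ = V₁ · ln(z₂/z₀)/ln(z₁/z₀) = 17.0 × 12.9548/11.6082 = 18.9720 m/s
ΔV = 18.9720 − 17.0 = 1.9720 m/s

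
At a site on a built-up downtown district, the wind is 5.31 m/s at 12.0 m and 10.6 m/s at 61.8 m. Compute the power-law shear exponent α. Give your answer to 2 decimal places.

Power law: V₂/V₁ = (z₂/z₁)^α ⇒ α = ln(V₂/V₁) / ln(z₂/z₁)
α = ln(10.6/5.31) / ln(61.8/12.0) = ln(1.9962) / ln(5.1500)
  = 0.69126 / 1.63900 = 0.42176

α ≈ 0.42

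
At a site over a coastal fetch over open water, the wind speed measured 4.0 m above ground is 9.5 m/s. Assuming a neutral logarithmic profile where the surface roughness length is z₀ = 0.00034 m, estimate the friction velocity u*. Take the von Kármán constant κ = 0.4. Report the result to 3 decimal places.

Log law: V(z) = (u*/κ) · ln(z/z₀) ⇒ u* = κ · V / ln(z/z₀)
u* = 0.4 × 9.5 / ln(4.0/0.00034) = 0.4 × 9.5 / 9.3729
   = 3.8000 / 9.3729 = 0.4054 m/s

u* ≈ 0.405 m/s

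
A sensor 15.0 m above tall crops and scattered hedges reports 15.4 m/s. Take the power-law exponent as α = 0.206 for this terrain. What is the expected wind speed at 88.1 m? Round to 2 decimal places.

Power-law profile: V₂ = V₁ · (z₂/z₁)^α
V₂ = 15.4 × (88.1/15.0)^0.206 = 15.4 × (5.8733)^0.206
    = 15.4 × 1.4401 = 22.1774 m/s

22.18 m/s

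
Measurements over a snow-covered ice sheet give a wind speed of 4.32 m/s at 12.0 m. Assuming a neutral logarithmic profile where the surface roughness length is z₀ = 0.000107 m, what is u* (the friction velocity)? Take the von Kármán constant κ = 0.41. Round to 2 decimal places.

Log law: V(z) = (u*/κ) · ln(z/z₀) ⇒ u* = κ · V / ln(z/z₀)
u* = 0.41 × 4.32 / ln(12.0/0.000107) = 0.41 × 4.32 / 11.6276
   = 1.7712 / 11.6276 = 0.1523 m/s

u* ≈ 0.15 m/s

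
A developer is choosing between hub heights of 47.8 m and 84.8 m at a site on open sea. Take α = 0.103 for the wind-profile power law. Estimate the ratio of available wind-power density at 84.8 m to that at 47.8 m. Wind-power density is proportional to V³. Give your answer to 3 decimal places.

1.194

Speed ratio: V_B/V_A = (z_B/z_A)^α = (84.8/47.8)^0.103 = (1.7741)^0.103 = 1.06082
Power-density ratio: P_B/P_A = (V_B/V_A)³ = (1.06082)³ = 1.19380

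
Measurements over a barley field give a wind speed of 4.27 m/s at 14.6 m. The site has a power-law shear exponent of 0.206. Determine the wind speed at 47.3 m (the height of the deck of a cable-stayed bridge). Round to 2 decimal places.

Power-law profile: V₂ = V₁ · (z₂/z₁)^α
V₂ = 4.27 × (47.3/14.6)^0.206 = 4.27 × (3.2397)^0.206
    = 4.27 × 1.2740 = 5.4399 m/s

5.44 m/s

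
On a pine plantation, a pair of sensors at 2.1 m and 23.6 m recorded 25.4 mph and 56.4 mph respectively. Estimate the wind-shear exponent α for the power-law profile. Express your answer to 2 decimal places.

Power law: V₂/V₁ = (z₂/z₁)^α ⇒ α = ln(V₂/V₁) / ln(z₂/z₁)
α = ln(56.4/25.4) / ln(23.6/2.1) = ln(2.2205) / ln(11.2381)
  = 0.79772 / 2.41931 = 0.32973

α ≈ 0.33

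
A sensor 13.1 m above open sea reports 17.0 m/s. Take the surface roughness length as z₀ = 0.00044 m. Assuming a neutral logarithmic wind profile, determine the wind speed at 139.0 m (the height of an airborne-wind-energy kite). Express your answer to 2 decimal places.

20.90 m/s

Log law: V(z) ∝ ln(z/z₀), so V₂/V₁ = ln(z₂/z₀) / ln(z₁/z₀).
ln(139.0/0.00044) = 12.6632, ln(13.1/0.00044) = 10.3013
V₂ = 17.0 × 12.6632/10.3013 = 17.0 × 1.2293 = 20.8977 m/s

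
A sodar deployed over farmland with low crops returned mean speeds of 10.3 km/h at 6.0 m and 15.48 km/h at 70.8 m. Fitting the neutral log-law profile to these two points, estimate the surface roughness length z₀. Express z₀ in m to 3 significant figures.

Log law: V(z) ∝ ln(z/z₀). With r = V₁/V₂ = 10.3/15.48 = 0.66537,
r · ln(z₂/z₀) = ln(z₁/z₀) ⇒ ln z₀ = (ln z₁ − r·ln z₂)/(1 − r)
ln z₀ = (1.79176 − 0.66537×4.25986) / 0.33463 = -3.1159
z₀ = exp(-3.1159) = 0.04434 m

z₀ ≈ 0.0443 m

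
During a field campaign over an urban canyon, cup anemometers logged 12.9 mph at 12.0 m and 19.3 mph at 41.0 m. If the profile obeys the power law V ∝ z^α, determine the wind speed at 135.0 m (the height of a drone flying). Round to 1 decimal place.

28.5 mph

First find α: α = ln(V₂/V₁)/ln(z₂/z₁) = ln(19.3/12.9)/ln(41.0/12.0) = 0.40288/1.22867 = 0.3279
Extrapolate from 41.0 m to 135.0 m: V₃ = 19.3 × (135.0/41.0)^0.3279 = 19.3 × 1.4781 = 28.5273 mph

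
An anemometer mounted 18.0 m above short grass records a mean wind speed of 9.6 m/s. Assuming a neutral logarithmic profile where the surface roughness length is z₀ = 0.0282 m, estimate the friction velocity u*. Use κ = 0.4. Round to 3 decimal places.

u* ≈ 0.595 m/s

Log law: V(z) = (u*/κ) · ln(z/z₀) ⇒ u* = κ · V / ln(z/z₀)
u* = 0.4 × 9.6 / ln(18.0/0.0282) = 0.4 × 9.6 / 6.4588
   = 3.8400 / 6.4588 = 0.5945 m/s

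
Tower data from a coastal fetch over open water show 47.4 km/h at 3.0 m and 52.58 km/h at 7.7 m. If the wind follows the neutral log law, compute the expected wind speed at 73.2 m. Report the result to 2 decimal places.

64.96 km/h

Log law: V ∝ ln(z/z₀). From the pair, with r = V₁/V₂ = 0.90148,
ln z₀ = (ln z₁ − r·ln z₂)/(1 − r) = (1.0986 − 0.90148×2.0412)/0.09852 = -7.5268 → z₀ = 0.0005385 m
V₃ = V₁ · ln(z₃/z₀)/ln(z₁/z₀) = 47.4 × 11.8200/8.6254 = 64.9555 km/h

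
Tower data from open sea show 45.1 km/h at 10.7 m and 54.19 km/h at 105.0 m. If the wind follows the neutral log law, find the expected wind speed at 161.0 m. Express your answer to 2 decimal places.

Log law: V ∝ ln(z/z₀). From the pair, with r = V₁/V₂ = 0.83226,
ln z₀ = (ln z₁ − r·ln z₂)/(1 − r) = (2.3702 − 0.83226×4.6540)/0.16774 = -8.9604 → z₀ = 0.0001284 m
V₃ = V₁ · ln(z₃/z₀)/ln(z₁/z₀) = 45.1 × 14.0418/11.3307 = 55.8914 km/h

55.89 km/h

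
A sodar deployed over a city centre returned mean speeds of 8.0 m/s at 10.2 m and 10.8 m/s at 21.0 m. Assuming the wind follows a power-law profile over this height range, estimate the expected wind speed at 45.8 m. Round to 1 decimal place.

14.9 m/s

First find α: α = ln(V₂/V₁)/ln(z₂/z₁) = ln(10.8/8.0)/ln(21.0/10.2) = 0.30010/0.72213 = 0.4156
Extrapolate from 21.0 m to 45.8 m: V₃ = 10.8 × (45.8/21.0)^0.4156 = 10.8 × 1.3827 = 14.9334 m/s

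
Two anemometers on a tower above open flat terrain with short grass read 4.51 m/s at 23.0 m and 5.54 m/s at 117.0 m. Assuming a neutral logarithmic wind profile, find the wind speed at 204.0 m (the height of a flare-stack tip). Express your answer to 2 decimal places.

5.89 m/s

Log law: V ∝ ln(z/z₀). From the pair, with r = V₁/V₂ = 0.81408,
ln z₀ = (ln z₁ − r·ln z₂)/(1 − r) = (3.1355 − 0.81408×4.7622)/0.18592 = -3.9872 → z₀ = 0.01855 m
V₃ = V₁ · ln(z₃/z₀)/ln(z₁/z₀) = 4.51 × 9.3053/7.1226 = 5.8920 m/s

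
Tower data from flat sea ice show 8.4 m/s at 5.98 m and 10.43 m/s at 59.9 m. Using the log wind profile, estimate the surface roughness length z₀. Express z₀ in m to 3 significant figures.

z₀ ≈ 0.000432 m

Log law: V(z) ∝ ln(z/z₀). With r = V₁/V₂ = 8.4/10.43 = 0.80537,
r · ln(z₂/z₀) = ln(z₁/z₀) ⇒ ln z₀ = (ln z₁ − r·ln z₂)/(1 − r)
ln z₀ = (1.78842 − 0.80537×4.09268) / 0.19463 = -7.7464
z₀ = exp(-7.7464) = 0.0004323 m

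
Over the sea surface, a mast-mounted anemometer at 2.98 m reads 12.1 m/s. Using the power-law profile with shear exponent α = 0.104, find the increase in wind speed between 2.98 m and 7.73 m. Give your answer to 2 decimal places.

1.26 m/s

Power law: V₂ = V₁ · (z₂/z₁)^α = 12.1 × (2.5940)^0.104 = 13.3610 m/s
ΔV = 13.3610 − 12.1 = 1.2610 m/s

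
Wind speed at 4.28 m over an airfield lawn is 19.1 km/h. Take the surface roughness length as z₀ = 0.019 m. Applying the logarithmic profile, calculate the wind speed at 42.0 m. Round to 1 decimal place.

27.2 km/h

Log law: V(z) ∝ ln(z/z₀), so V₂/V₁ = ln(z₂/z₀) / ln(z₁/z₀).
ln(42.0/0.019) = 7.7010, ln(4.28/0.019) = 5.4173
V₂ = 19.1 × 7.7010/5.4173 = 19.1 × 1.4216 = 27.1518 km/h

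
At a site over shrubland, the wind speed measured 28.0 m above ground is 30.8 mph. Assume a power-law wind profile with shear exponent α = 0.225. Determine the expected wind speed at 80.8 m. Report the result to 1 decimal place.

Power-law profile: V₂ = V₁ · (z₂/z₁)^α
V₂ = 30.8 × (80.8/28.0)^0.225 = 30.8 × (2.8857)^0.225
    = 30.8 × 1.2693 = 39.0938 mph

39.1 mph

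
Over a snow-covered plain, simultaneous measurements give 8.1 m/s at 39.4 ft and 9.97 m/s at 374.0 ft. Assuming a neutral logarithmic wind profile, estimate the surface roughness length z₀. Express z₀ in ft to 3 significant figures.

z₀ ≈ 0.00230 ft

Log law: V(z) ∝ ln(z/z₀). With r = V₁/V₂ = 8.1/9.97 = 0.81244,
r · ln(z₂/z₀) = ln(z₁/z₀) ⇒ ln z₀ = (ln z₁ − r·ln z₂)/(1 − r)
ln z₀ = (3.67377 − 0.81244×5.92426) / 0.18756 = -6.0743
z₀ = exp(-6.0743) = 0.002301 ft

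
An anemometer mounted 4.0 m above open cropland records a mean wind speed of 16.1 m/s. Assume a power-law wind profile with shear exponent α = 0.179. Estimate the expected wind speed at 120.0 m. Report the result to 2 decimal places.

Power-law profile: V₂ = V₁ · (z₂/z₁)^α
V₂ = 16.1 × (120.0/4.0)^0.179 = 16.1 × (30.0000)^0.179
    = 16.1 × 1.8383 = 29.5958 m/s

29.60 m/s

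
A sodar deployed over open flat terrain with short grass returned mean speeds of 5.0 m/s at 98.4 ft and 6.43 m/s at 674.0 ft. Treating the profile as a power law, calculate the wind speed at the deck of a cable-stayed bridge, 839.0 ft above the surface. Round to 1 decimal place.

6.6 m/s

First find α: α = ln(V₂/V₁)/ln(z₂/z₁) = ln(6.43/5.0)/ln(674.0/98.4) = 0.25154/1.92419 = 0.1307
Extrapolate from 674.0 ft to 839.0 ft: V₃ = 6.43 × (839.0/674.0)^0.1307 = 6.43 × 1.0290 = 6.6167 m/s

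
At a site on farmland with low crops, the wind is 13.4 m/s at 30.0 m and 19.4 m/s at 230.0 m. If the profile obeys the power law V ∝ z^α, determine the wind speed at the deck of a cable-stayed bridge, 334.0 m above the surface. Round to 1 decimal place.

First find α: α = ln(V₂/V₁)/ln(z₂/z₁) = ln(19.4/13.4)/ln(230.0/30.0) = 0.37002/2.03688 = 0.1817
Extrapolate from 230.0 m to 334.0 m: V₃ = 19.4 × (334.0/230.0)^0.1817 = 19.4 × 1.0701 = 20.7603 m/s

20.8 m/s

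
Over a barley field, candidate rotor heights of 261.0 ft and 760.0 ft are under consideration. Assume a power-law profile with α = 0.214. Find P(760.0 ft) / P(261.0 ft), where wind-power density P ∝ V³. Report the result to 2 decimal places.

Speed ratio: V_B/V_A = (z_B/z_A)^α = (760.0/261.0)^0.214 = (2.9119)^0.214 = 1.25699
Power-density ratio: P_B/P_A = (V_B/V_A)³ = (1.25699)³ = 1.98609

1.99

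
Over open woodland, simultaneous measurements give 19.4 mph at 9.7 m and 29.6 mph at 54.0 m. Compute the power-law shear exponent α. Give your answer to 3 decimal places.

α ≈ 0.246

Power law: V₂/V₁ = (z₂/z₁)^α ⇒ α = ln(V₂/V₁) / ln(z₂/z₁)
α = ln(29.6/19.4) / ln(54.0/9.7) = ln(1.5258) / ln(5.5670)
  = 0.42250 / 1.71686 = 0.24609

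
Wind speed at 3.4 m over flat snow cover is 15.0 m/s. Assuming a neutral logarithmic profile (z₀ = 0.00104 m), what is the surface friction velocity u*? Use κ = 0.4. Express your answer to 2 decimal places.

u* ≈ 0.74 m/s

Log law: V(z) = (u*/κ) · ln(z/z₀) ⇒ u* = κ · V / ln(z/z₀)
u* = 0.4 × 15.0 / ln(3.4/0.00104) = 0.4 × 15.0 / 8.0923
   = 6.0000 / 8.0923 = 0.7414 m/s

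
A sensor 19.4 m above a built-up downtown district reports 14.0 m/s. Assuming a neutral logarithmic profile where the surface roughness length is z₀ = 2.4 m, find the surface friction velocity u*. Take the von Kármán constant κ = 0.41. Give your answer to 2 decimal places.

u* ≈ 2.75 m/s

Log law: V(z) = (u*/κ) · ln(z/z₀) ⇒ u* = κ · V / ln(z/z₀)
u* = 0.41 × 14.0 / ln(19.4/2.4) = 0.41 × 14.0 / 2.0898
   = 5.7400 / 2.0898 = 2.7467 m/s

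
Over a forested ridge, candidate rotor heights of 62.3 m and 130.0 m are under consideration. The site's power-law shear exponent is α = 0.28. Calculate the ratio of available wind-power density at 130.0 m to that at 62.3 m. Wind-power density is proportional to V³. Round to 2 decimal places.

1.85

Speed ratio: V_B/V_A = (z_B/z_A)^α = (130.0/62.3)^0.28 = (2.0867)^0.28 = 1.22870
Power-density ratio: P_B/P_A = (V_B/V_A)³ = (1.22870)³ = 1.85499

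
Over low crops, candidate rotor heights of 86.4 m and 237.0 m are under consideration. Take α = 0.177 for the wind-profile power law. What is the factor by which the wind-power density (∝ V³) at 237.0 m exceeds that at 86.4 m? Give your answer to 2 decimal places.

Speed ratio: V_B/V_A = (z_B/z_A)^α = (237.0/86.4)^0.177 = (2.7431)^0.177 = 1.19555
Power-density ratio: P_B/P_A = (V_B/V_A)³ = (1.19555)³ = 1.70884

1.71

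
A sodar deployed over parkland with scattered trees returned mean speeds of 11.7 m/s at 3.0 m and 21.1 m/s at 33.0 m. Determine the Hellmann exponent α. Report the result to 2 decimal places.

α ≈ 0.25

Power law: V₂/V₁ = (z₂/z₁)^α ⇒ α = ln(V₂/V₁) / ln(z₂/z₁)
α = ln(21.1/11.7) / ln(33.0/3.0) = ln(1.8034) / ln(11.0000)
  = 0.58968 / 2.39790 = 0.24592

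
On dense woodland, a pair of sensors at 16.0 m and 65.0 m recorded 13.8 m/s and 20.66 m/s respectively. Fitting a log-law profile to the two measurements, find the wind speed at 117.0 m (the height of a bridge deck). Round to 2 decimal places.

Log law: V ∝ ln(z/z₀). From the pair, with r = V₁/V₂ = 0.66796,
ln z₀ = (ln z₁ − r·ln z₂)/(1 − r) = (2.7726 − 0.66796×4.1744)/0.33204 = -0.0474 → z₀ = 0.9537 m
V₃ = V₁ · ln(z₃/z₀)/ln(z₁/z₀) = 13.8 × 4.8095/2.8199 = 23.5365 m/s

23.54 m/s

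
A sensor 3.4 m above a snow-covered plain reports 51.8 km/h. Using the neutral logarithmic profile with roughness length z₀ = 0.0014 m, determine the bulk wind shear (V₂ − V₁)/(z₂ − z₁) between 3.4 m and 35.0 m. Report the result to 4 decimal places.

Log law: V₂ = V₁ · ln(z₂/z₀)/ln(z₁/z₀) = 51.8 × 10.1266/7.7951 = 67.2938 km/h
ΔV/Δz = (67.2938 − 51.8)/(35.0 − 3.4) = 15.4938/31.6000 = 0.49031 km/h/m

0.4903 km/h/m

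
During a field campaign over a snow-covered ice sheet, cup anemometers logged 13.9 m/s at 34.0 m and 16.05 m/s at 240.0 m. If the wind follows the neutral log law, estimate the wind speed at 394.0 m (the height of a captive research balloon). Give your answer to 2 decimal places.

16.60 m/s

Log law: V ∝ ln(z/z₀). From the pair, with r = V₁/V₂ = 0.86604,
ln z₀ = (ln z₁ − r·ln z₂)/(1 − r) = (3.5264 − 0.86604×5.4806)/0.13396 = -9.1083 → z₀ = 0.0001107 m
V₃ = V₁ · ln(z₃/z₀)/ln(z₁/z₀) = 13.9 × 15.0846/12.6346 = 16.5954 m/s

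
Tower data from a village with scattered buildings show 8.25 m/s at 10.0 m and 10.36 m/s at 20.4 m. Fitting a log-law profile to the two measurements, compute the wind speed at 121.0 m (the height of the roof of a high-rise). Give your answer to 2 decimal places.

Log law: V ∝ ln(z/z₀). From the pair, with r = V₁/V₂ = 0.79633,
ln z₀ = (ln z₁ − r·ln z₂)/(1 − r) = (2.3026 − 0.79633×3.0155)/0.20367 = -0.4850 → z₀ = 0.6157 m
V₃ = V₁ · ln(z₃/z₀)/ln(z₁/z₀) = 8.25 × 5.2808/2.7876 = 15.6287 m/s

15.63 m/s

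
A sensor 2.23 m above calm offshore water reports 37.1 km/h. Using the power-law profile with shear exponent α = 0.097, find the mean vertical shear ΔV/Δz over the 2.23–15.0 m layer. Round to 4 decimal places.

Power law: V₂ = V₁ · (z₂/z₁)^α = 37.1 × (6.7265)^0.097 = 44.6343 km/h
ΔV/Δz = (44.6343 − 37.1)/(15.0 − 2.23) = 7.5343/12.7700 = 0.59000 km/h/m

0.5900 km/h/m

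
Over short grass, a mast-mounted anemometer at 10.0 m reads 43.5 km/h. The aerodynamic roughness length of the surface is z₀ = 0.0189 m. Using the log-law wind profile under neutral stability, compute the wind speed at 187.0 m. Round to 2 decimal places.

Log law: V(z) ∝ ln(z/z₀), so V₂/V₁ = ln(z₂/z₀) / ln(z₁/z₀).
ln(187.0/0.0189) = 9.1997, ln(10.0/0.0189) = 6.2712
V₂ = 43.5 × 9.1997/6.2712 = 43.5 × 1.4670 = 63.8137 km/h

63.81 km/h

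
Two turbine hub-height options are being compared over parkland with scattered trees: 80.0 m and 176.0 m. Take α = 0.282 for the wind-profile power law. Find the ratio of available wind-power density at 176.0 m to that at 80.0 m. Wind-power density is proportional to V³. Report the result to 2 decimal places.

Speed ratio: V_B/V_A = (z_B/z_A)^α = (176.0/80.0)^0.282 = (2.2000)^0.282 = 1.24900
Power-density ratio: P_B/P_A = (V_B/V_A)³ = (1.24900)³ = 1.94845

1.95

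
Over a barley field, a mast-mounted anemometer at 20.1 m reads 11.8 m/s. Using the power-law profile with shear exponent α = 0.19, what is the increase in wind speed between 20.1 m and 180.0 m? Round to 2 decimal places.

Power law: V₂ = V₁ · (z₂/z₁)^α = 11.8 × (8.9552)^0.19 = 17.8968 m/s
ΔV = 17.8968 − 11.8 = 6.0968 m/s

6.10 m/s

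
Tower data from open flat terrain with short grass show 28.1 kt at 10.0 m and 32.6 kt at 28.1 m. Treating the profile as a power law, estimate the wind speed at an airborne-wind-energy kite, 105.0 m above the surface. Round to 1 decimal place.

39.4 kt

First find α: α = ln(V₂/V₁)/ln(z₂/z₁) = ln(32.6/28.1)/ln(28.1/10.0) = 0.14854/1.03318 = 0.1438
Extrapolate from 28.1 m to 105.0 m: V₃ = 32.6 × (105.0/28.1)^0.1438 = 32.6 × 1.2087 = 39.4026 kt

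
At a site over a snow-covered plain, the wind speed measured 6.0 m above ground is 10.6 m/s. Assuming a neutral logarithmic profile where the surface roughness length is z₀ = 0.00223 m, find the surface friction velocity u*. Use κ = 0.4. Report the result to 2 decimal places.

Log law: V(z) = (u*/κ) · ln(z/z₀) ⇒ u* = κ · V / ln(z/z₀)
u* = 0.4 × 10.6 / ln(6.0/0.00223) = 0.4 × 10.6 / 7.8975
   = 4.2400 / 7.8975 = 0.5369 m/s

u* ≈ 0.54 m/s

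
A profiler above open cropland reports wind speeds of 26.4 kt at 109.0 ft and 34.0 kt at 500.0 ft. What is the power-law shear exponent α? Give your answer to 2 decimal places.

Power law: V₂/V₁ = (z₂/z₁)^α ⇒ α = ln(V₂/V₁) / ln(z₂/z₁)
α = ln(34.0/26.4) / ln(500.0/109.0) = ln(1.2879) / ln(4.5872)
  = 0.25300 / 1.52326 = 0.16609

α ≈ 0.17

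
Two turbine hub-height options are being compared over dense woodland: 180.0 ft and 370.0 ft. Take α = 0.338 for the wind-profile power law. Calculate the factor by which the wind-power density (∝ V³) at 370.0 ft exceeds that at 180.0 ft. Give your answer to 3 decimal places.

Speed ratio: V_B/V_A = (z_B/z_A)^α = (370.0/180.0)^0.338 = (2.0556)^0.338 = 1.27576
Power-density ratio: P_B/P_A = (V_B/V_A)³ = (1.27576)³ = 2.07640

2.076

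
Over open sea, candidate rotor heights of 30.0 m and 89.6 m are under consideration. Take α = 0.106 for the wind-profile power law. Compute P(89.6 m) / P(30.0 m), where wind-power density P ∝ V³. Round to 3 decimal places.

1.416

Speed ratio: V_B/V_A = (z_B/z_A)^α = (89.6/30.0)^0.106 = (2.9867)^0.106 = 1.12297
Power-density ratio: P_B/P_A = (V_B/V_A)³ = (1.12297)³ = 1.41615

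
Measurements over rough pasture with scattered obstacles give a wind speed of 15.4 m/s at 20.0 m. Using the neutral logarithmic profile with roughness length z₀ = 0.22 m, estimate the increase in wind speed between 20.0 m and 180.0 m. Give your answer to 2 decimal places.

Log law: V₂ = V₁ · ln(z₂/z₀)/ln(z₁/z₀) = 15.4 × 6.7071/4.5099 = 22.9030 m/s
ΔV = 22.9030 − 15.4 = 7.5030 m/s

7.50 m/s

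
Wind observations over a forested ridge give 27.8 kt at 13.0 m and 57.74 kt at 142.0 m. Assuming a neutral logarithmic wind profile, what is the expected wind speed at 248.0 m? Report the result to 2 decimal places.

64.72 kt

Log law: V ∝ ln(z/z₀). From the pair, with r = V₁/V₂ = 0.48147,
ln z₀ = (ln z₁ − r·ln z₂)/(1 − r) = (2.5649 − 0.48147×4.9558)/0.51853 = 0.3450 → z₀ = 1.412 m
V₃ = V₁ · ln(z₃/z₀)/ln(z₁/z₀) = 27.8 × 5.1685/2.2200 = 64.7226 kt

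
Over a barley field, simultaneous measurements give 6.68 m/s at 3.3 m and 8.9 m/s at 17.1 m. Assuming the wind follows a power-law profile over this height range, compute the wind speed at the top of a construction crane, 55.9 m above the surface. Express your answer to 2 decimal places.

10.94 m/s

First find α: α = ln(V₂/V₁)/ln(z₂/z₁) = ln(8.9/6.68)/ln(17.1/3.3) = 0.28693/1.64516 = 0.1744
Extrapolate from 17.1 m to 55.9 m: V₃ = 8.9 × (55.9/17.1)^0.1744 = 8.9 × 1.2295 = 10.9423 m/s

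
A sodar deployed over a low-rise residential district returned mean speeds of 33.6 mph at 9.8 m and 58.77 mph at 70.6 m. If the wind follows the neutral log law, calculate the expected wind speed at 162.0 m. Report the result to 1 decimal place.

69.4 mph

Log law: V ∝ ln(z/z₀). From the pair, with r = V₁/V₂ = 0.57172,
ln z₀ = (ln z₁ − r·ln z₂)/(1 − r) = (2.2824 − 0.57172×4.2570)/0.42828 = -0.3536 → z₀ = 0.7021 m
V₃ = V₁ · ln(z₃/z₀)/ln(z₁/z₀) = 33.6 × 5.4412/2.6360 = 69.3569 mph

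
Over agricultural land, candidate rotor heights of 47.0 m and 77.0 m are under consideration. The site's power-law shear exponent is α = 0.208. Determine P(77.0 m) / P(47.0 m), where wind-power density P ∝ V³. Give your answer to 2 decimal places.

Speed ratio: V_B/V_A = (z_B/z_A)^α = (77.0/47.0)^0.208 = (1.6383)^0.208 = 1.10814
Power-density ratio: P_B/P_A = (V_B/V_A)³ = (1.10814)³ = 1.36076

1.36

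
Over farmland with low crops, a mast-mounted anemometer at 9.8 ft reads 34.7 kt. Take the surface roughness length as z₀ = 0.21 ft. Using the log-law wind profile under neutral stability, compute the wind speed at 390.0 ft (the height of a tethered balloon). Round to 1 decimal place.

68.0 kt

Log law: V(z) ∝ ln(z/z₀), so V₂/V₁ = ln(z₂/z₀) / ln(z₁/z₀).
ln(390.0/0.21) = 7.5268, ln(9.8/0.21) = 3.8430
V₂ = 34.7 × 7.5268/3.8430 = 34.7 × 1.9586 = 67.9619 kt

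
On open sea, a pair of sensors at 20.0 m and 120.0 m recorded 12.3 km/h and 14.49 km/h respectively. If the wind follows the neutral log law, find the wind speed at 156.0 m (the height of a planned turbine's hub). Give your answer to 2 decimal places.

Log law: V ∝ ln(z/z₀). From the pair, with r = V₁/V₂ = 0.84886,
ln z₀ = (ln z₁ − r·ln z₂)/(1 − r) = (2.9957 − 0.84886×4.7875)/0.15114 = -7.0676 → z₀ = 0.0008523 m
V₃ = V₁ · ln(z₃/z₀)/ln(z₁/z₀) = 12.3 × 12.1174/10.0633 = 14.8107 km/h

14.81 km/h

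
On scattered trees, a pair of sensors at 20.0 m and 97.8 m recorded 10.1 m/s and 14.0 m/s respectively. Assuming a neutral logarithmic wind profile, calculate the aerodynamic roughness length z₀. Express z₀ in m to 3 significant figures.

z₀ ≈ 0.328 m

Log law: V(z) ∝ ln(z/z₀). With r = V₁/V₂ = 10.1/14.0 = 0.72143,
r · ln(z₂/z₀) = ln(z₁/z₀) ⇒ ln z₀ = (ln z₁ − r·ln z₂)/(1 − r)
ln z₀ = (2.99573 − 0.72143×4.58292) / 0.27857 = -1.1147
z₀ = exp(-1.1147) = 0.3280 m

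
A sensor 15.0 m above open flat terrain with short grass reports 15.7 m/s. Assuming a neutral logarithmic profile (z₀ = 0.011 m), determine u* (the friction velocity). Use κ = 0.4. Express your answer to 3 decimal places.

Log law: V(z) = (u*/κ) · ln(z/z₀) ⇒ u* = κ · V / ln(z/z₀)
u* = 0.4 × 15.7 / ln(15.0/0.011) = 0.4 × 15.7 / 7.2179
   = 6.2800 / 7.2179 = 0.8701 m/s

u* ≈ 0.870 m/s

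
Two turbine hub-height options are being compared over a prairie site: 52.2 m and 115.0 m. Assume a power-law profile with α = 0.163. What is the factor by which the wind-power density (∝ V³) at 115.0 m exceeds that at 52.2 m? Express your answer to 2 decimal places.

Speed ratio: V_B/V_A = (z_B/z_A)^α = (115.0/52.2)^0.163 = (2.2031)^0.163 = 1.13740
Power-density ratio: P_B/P_A = (V_B/V_A)³ = (1.13740)³ = 1.47143

1.47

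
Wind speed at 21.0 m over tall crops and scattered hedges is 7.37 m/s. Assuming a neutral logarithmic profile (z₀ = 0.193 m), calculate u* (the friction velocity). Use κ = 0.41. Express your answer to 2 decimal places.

u* ≈ 0.64 m/s

Log law: V(z) = (u*/κ) · ln(z/z₀) ⇒ u* = κ · V / ln(z/z₀)
u* = 0.41 × 7.37 / ln(21.0/0.193) = 0.41 × 7.37 / 4.6896
   = 3.0217 / 4.6896 = 0.6443 m/s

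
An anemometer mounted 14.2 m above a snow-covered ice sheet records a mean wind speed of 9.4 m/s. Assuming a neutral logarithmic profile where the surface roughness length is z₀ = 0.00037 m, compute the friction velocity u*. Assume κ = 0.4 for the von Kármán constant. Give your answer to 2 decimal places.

Log law: V(z) = (u*/κ) · ln(z/z₀) ⇒ u* = κ · V / ln(z/z₀)
u* = 0.4 × 9.4 / ln(14.2/0.00037) = 0.4 × 9.4 / 10.5552
   = 3.7600 / 10.5552 = 0.3562 m/s

u* ≈ 0.36 m/s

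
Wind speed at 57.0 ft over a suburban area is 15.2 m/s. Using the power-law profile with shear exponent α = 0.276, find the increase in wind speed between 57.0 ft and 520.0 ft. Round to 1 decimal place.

Power law: V₂ = V₁ · (z₂/z₁)^α = 15.2 × (9.1228)^0.276 = 27.9794 m/s
ΔV = 27.9794 − 15.2 = 12.7794 m/s

12.8 m/s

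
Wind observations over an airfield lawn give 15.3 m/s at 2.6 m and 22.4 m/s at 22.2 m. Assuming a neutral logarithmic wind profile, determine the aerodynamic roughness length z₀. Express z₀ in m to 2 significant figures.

z₀ ≈ 0.026 m

Log law: V(z) ∝ ln(z/z₀). With r = V₁/V₂ = 15.3/22.4 = 0.68304,
r · ln(z₂/z₀) = ln(z₁/z₀) ⇒ ln z₀ = (ln z₁ − r·ln z₂)/(1 − r)
ln z₀ = (0.95551 − 0.68304×3.10009) / 0.31696 = -3.6659
z₀ = exp(-3.6659) = 0.02558 m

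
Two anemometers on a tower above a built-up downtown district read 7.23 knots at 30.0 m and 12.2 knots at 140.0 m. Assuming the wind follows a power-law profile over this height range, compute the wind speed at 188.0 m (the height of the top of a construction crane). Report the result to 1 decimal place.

First find α: α = ln(V₂/V₁)/ln(z₂/z₁) = ln(12.2/7.23)/ln(140.0/30.0) = 0.52320/1.54045 = 0.3396
Extrapolate from 140.0 m to 188.0 m: V₃ = 12.2 × (188.0/140.0)^0.3396 = 12.2 × 1.1053 = 13.4848 knots

13.5 knots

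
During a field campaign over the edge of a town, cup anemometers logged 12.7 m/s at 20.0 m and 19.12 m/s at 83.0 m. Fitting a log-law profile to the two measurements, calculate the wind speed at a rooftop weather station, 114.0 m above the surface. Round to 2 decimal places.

20.55 m/s

Log law: V ∝ ln(z/z₀). From the pair, with r = V₁/V₂ = 0.66423,
ln z₀ = (ln z₁ − r·ln z₂)/(1 − r) = (2.9957 − 0.66423×4.4188)/0.33577 = 0.1805 → z₀ = 1.198 m
V₃ = V₁ · ln(z₃/z₀)/ln(z₁/z₀) = 12.7 × 4.5556/2.8152 = 20.5517 m/s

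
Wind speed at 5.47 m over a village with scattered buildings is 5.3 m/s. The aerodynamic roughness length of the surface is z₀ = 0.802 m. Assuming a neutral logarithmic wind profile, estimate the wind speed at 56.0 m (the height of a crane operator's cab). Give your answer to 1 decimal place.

11.7 m/s

Log law: V(z) ∝ ln(z/z₀), so V₂/V₁ = ln(z₂/z₀) / ln(z₁/z₀).
ln(56.0/0.802) = 4.2460, ln(5.47/0.802) = 1.9199
V₂ = 5.3 × 4.2460/1.9199 = 5.3 × 2.2115 = 11.7212 m/s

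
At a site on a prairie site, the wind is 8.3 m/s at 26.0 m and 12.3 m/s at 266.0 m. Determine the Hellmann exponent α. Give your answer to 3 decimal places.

Power law: V₂/V₁ = (z₂/z₁)^α ⇒ α = ln(V₂/V₁) / ln(z₂/z₁)
α = ln(12.3/8.3) / ln(266.0/26.0) = ln(1.4819) / ln(10.2308)
  = 0.39334 / 2.32540 = 0.16915

α ≈ 0.169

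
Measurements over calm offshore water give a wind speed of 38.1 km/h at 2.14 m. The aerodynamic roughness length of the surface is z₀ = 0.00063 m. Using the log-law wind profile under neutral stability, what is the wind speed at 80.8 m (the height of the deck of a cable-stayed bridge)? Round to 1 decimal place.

Log law: V(z) ∝ ln(z/z₀), so V₂/V₁ = ln(z₂/z₀) / ln(z₁/z₀).
ln(80.8/0.00063) = 11.7618, ln(2.14/0.00063) = 8.1306
V₂ = 38.1 × 11.7618/8.1306 = 38.1 × 1.4466 = 55.1157 km/h

55.1 km/h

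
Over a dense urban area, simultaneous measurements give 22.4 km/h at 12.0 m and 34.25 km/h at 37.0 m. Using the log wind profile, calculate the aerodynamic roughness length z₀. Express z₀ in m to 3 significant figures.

z₀ ≈ 1.43 m

Log law: V(z) ∝ ln(z/z₀). With r = V₁/V₂ = 22.4/34.25 = 0.65401,
r · ln(z₂/z₀) = ln(z₁/z₀) ⇒ ln z₀ = (ln z₁ − r·ln z₂)/(1 − r)
ln z₀ = (2.48491 − 0.65401×3.61092) / 0.34599 = 0.3564
z₀ = exp(0.3564) = 1.428 m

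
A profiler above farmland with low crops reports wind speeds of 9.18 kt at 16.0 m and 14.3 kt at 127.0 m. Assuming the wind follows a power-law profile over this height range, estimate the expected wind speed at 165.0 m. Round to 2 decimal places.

15.12 kt

First find α: α = ln(V₂/V₁)/ln(z₂/z₁) = ln(14.3/9.18)/ln(127.0/16.0) = 0.44323/2.07160 = 0.2140
Extrapolate from 127.0 m to 165.0 m: V₃ = 14.3 × (165.0/127.0)^0.2140 = 14.3 × 1.0576 = 15.1237 kt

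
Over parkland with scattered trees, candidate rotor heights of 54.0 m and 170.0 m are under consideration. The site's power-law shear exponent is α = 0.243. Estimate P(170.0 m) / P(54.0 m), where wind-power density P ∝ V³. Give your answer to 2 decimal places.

Speed ratio: V_B/V_A = (z_B/z_A)^α = (170.0/54.0)^0.243 = (3.1481)^0.243 = 1.32138
Power-density ratio: P_B/P_A = (V_B/V_A)³ = (1.32138)³ = 2.30718

2.31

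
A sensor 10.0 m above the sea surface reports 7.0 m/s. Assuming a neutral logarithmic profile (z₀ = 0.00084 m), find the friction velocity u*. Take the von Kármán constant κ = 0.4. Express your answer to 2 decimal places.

u* ≈ 0.30 m/s

Log law: V(z) = (u*/κ) · ln(z/z₀) ⇒ u* = κ · V / ln(z/z₀)
u* = 0.4 × 7.0 / ln(10.0/0.00084) = 0.4 × 7.0 / 9.3847
   = 2.8000 / 9.3847 = 0.2984 m/s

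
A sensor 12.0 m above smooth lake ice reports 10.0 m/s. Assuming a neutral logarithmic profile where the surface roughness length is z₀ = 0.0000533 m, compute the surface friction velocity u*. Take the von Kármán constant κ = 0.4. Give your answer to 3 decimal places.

u* ≈ 0.325 m/s

Log law: V(z) = (u*/κ) · ln(z/z₀) ⇒ u* = κ · V / ln(z/z₀)
u* = 0.4 × 10.0 / ln(12.0/0.0000533) = 0.4 × 10.0 / 12.3245
   = 4.0000 / 12.3245 = 0.3246 m/s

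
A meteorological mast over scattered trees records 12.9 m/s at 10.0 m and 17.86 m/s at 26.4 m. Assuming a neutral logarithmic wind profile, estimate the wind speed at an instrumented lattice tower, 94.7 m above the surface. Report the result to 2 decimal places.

24.39 m/s

Log law: V ∝ ln(z/z₀). From the pair, with r = V₁/V₂ = 0.72228,
ln z₀ = (ln z₁ − r·ln z₂)/(1 − r) = (2.3026 − 0.72228×3.2734)/0.27772 = -0.2222 → z₀ = 0.8007 m
V₃ = V₁ · ln(z₃/z₀)/ln(z₁/z₀) = 12.9 × 4.7729/2.5248 = 24.3864 m/s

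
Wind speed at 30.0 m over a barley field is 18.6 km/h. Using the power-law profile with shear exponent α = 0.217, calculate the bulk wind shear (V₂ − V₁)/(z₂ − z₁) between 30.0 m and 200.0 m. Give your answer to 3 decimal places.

0.056 km/h/m

Power law: V₂ = V₁ · (z₂/z₁)^α = 18.6 × (6.6667)^0.217 = 28.0738 km/h
ΔV/Δz = (28.0738 − 18.6)/(200.0 − 30.0) = 9.4738/170.0000 = 0.05573 km/h/m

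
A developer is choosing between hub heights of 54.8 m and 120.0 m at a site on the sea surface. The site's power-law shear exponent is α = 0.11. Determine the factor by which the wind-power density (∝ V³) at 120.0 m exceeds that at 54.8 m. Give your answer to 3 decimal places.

Speed ratio: V_B/V_A = (z_B/z_A)^α = (120.0/54.8)^0.11 = (2.1898)^0.11 = 1.09004
Power-density ratio: P_B/P_A = (V_B/V_A)³ = (1.09004)³ = 1.29519

1.295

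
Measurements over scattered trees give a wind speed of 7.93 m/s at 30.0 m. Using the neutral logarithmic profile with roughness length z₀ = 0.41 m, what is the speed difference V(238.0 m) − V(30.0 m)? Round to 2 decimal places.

Log law: V₂ = V₁ · ln(z₂/z₀)/ln(z₁/z₀) = 7.93 × 6.3639/4.2928 = 11.7559 m/s
ΔV = 11.7559 − 7.93 = 3.8259 m/s

3.83 m/s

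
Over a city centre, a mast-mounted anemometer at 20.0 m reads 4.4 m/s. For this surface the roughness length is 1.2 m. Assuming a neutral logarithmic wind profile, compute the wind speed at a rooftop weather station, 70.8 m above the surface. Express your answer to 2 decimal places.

6.38 m/s

Log law: V(z) ∝ ln(z/z₀), so V₂/V₁ = ln(z₂/z₀) / ln(z₁/z₀).
ln(70.8/1.2) = 4.0775, ln(20.0/1.2) = 2.8134
V₂ = 4.4 × 4.0775/2.8134 = 4.4 × 1.4493 = 6.3770 m/s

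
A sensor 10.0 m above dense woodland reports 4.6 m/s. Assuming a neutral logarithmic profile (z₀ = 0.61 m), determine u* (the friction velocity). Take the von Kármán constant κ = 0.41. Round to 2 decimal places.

u* ≈ 0.67 m/s

Log law: V(z) = (u*/κ) · ln(z/z₀) ⇒ u* = κ · V / ln(z/z₀)
u* = 0.41 × 4.6 / ln(10.0/0.61) = 0.41 × 4.6 / 2.7969
   = 1.8860 / 2.7969 = 0.6743 m/s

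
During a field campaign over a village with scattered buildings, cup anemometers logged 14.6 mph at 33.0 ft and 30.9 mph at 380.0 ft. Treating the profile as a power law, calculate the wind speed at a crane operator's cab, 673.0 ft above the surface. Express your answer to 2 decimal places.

36.82 mph

First find α: α = ln(V₂/V₁)/ln(z₂/z₁) = ln(30.9/14.6)/ln(380.0/33.0) = 0.74973/2.44366 = 0.3068
Extrapolate from 380.0 ft to 673.0 ft: V₃ = 30.9 × (673.0/380.0)^0.3068 = 30.9 × 1.1917 = 36.8229 mph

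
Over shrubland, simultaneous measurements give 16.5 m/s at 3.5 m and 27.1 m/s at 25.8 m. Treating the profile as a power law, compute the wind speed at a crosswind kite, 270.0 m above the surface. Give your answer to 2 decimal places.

First find α: α = ln(V₂/V₁)/ln(z₂/z₁) = ln(27.1/16.5)/ln(25.8/3.5) = 0.49617/1.99761 = 0.2484
Extrapolate from 25.8 m to 270.0 m: V₃ = 27.1 × (270.0/25.8)^0.2484 = 27.1 × 1.7918 = 48.5575 m/s

48.56 m/s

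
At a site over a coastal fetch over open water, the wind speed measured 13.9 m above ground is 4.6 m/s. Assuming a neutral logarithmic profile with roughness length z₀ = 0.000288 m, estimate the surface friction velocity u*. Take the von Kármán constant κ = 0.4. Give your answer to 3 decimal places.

u* ≈ 0.171 m/s

Log law: V(z) = (u*/κ) · ln(z/z₀) ⇒ u* = κ · V / ln(z/z₀)
u* = 0.4 × 4.6 / ln(13.9/0.000288) = 0.4 × 4.6 / 10.7844
   = 1.8400 / 10.7844 = 0.1706 m/s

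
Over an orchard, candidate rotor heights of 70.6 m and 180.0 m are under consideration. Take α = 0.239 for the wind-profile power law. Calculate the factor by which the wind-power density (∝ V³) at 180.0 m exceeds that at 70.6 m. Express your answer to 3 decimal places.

1.956

Speed ratio: V_B/V_A = (z_B/z_A)^α = (180.0/70.6)^0.239 = (2.5496)^0.239 = 1.25068
Power-density ratio: P_B/P_A = (V_B/V_A)³ = (1.25068)³ = 1.95631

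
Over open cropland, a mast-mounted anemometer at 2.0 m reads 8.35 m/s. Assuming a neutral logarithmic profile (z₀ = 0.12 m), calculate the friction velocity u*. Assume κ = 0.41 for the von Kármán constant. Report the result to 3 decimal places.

Log law: V(z) = (u*/κ) · ln(z/z₀) ⇒ u* = κ · V / ln(z/z₀)
u* = 0.41 × 8.35 / ln(2.0/0.12) = 0.41 × 8.35 / 2.8134
   = 3.4235 / 2.8134 = 1.2169 m/s

u* ≈ 1.217 m/s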